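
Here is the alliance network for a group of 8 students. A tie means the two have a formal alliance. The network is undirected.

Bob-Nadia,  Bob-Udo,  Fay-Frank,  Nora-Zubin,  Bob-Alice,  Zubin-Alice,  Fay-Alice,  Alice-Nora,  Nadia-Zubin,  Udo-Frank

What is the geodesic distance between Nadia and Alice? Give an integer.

One shortest route is Nadia – Zubin – Alice, which uses 2 edges, and Nadia and Alice are not directly tied, so nothing shorter exists. So d(Nadia,Alice) = 2.

2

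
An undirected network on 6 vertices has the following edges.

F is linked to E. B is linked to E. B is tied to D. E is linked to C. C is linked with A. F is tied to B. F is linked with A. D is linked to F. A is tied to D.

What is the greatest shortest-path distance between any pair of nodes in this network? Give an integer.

2

Eccentricity of each node (its greatest distance to any other): A:2, B:2, C:2, D:2, E:2, F:2.
The maximum eccentricity is 2, realized for instance by the pair C–F via C – A – F. So the diameter is 2.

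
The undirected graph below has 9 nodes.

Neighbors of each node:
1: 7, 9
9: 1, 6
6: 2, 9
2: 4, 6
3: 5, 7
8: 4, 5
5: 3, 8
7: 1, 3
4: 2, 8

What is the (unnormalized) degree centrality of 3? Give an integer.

2

3 is directly tied to 5 and 7. That is 2 neighbors, so the degree of 3 is 2.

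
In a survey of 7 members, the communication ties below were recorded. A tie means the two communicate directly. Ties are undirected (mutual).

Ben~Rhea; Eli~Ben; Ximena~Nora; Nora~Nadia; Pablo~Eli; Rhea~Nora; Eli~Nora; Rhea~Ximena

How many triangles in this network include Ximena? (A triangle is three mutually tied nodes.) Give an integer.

1

Ximena's neighbors: Nora and Rhea.
Neighbor pairs that are themselves tied: Ximena–Nora–Rhea. Each forms one triangle with Ximena, for 1 in total.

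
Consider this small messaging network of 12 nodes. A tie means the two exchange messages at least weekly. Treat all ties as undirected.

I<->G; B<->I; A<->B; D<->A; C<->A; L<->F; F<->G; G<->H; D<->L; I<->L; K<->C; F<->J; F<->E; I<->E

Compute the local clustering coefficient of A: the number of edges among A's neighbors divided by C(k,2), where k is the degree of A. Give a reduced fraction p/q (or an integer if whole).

A's neighbors: B, C, and D (k = 3).
Possible neighbor pairs: C(3,2) = 3. Edges among them: none → e = 0.
Clustering(A) = 0/3 = 0.

0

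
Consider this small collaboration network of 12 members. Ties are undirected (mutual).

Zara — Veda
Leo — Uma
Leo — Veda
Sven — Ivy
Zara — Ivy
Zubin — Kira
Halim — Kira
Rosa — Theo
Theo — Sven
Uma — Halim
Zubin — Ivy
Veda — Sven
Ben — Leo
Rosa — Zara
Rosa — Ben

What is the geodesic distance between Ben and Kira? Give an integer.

One shortest route is Ben – Leo – Uma – Halim – Kira, which uses 4 edges, and at distance 3 from Ben we only reach {Halim, Ivy, Sven}, which does not include Kira. So d(Ben,Kira) = 4.

4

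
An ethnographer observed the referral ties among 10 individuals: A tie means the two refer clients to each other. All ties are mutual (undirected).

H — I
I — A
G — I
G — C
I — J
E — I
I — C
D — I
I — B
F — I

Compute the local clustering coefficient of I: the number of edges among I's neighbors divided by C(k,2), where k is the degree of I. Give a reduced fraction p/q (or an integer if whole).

1/36

I's neighbors: A, B, C, D, E, F, G, H, and J (k = 9).
Possible neighbor pairs: C(9,2) = 36. Edges among them: C–G → e = 1.
Clustering(I) = 1/36.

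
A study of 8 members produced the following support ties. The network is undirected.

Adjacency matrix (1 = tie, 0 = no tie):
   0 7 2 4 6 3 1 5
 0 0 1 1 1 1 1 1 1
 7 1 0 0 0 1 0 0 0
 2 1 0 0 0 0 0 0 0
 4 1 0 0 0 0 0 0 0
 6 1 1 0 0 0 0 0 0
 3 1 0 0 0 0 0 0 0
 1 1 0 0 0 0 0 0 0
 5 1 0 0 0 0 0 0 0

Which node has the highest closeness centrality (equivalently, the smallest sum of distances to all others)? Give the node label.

Farness (sum of distances to all others) for each node — 0:7, 1:13, 2:13, 3:13, 4:13, 5:13, 6:12, 7:12.
The smallest farness is 7, for 0, so 0 has the highest closeness.

0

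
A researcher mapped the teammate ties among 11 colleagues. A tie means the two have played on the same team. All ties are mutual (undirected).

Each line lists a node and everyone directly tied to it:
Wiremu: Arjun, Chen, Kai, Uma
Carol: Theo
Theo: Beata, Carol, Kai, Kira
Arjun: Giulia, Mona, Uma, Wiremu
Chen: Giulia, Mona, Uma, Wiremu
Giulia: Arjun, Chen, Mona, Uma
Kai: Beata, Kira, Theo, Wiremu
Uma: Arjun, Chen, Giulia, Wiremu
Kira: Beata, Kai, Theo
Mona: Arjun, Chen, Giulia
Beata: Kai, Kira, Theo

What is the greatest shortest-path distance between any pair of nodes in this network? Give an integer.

Eccentricity of each node (its greatest distance to any other): Arjun:4, Beata:4, Carol:5, Chen:4, Giulia:5, Kai:3, Kira:4, Mona:5, Theo:4, Uma:4, Wiremu:3.
The maximum eccentricity is 5, realized for instance by the pair Carol–Giulia via Carol – Theo – Kai – Wiremu – Uma – Giulia. So the diameter is 5.

5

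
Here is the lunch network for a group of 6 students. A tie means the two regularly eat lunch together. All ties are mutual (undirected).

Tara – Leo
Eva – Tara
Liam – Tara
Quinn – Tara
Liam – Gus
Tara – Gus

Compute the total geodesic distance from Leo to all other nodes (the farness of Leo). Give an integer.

Distances from Leo: Eva:2, Gus:2, Liam:2, Quinn:2, Tara:1.
Sum = 2 + 2 + 2 + 2 + 1 = 9.

9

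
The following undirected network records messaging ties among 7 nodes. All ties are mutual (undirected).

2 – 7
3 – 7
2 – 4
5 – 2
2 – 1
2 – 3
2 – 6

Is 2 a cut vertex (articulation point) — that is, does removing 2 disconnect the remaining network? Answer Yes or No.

Removing 2 leaves {3 and 7} with no path to {1}, so the network splits into 5 components. 2 is a cut vertex.

Yes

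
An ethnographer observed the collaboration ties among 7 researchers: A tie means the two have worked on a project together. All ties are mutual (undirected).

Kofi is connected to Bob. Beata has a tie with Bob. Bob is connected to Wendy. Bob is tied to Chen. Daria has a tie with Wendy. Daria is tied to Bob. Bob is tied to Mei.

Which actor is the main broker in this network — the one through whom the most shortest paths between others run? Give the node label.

Unnormalized betweenness of each node: Beata:0, Bob:14, Chen:0, Daria:0, Kofi:0, Mei:0, Wendy:0.
Bob has the largest value, 14, making it the main broker — the node through which the most shortest paths run.

Bob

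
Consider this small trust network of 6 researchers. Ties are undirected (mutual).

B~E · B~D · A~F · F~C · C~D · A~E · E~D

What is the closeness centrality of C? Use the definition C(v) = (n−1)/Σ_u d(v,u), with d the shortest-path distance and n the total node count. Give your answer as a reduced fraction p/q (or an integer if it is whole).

5/8

Distances from C: A:2, B:2, D:1, E:2, F:1. Sum = 8.
n = 6, so closeness = 5/8.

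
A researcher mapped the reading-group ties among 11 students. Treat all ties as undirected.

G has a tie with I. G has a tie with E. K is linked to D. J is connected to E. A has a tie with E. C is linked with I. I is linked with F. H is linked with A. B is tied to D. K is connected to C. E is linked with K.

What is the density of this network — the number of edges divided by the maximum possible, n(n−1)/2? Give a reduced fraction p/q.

1/5

There are 11 edges and 11 nodes, so the maximum possible is C(11,2) = 55.
Density = 11/55 = 1/5.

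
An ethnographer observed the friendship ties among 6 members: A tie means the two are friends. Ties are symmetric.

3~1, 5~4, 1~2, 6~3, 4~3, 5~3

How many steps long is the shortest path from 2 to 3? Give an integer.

2

One shortest route is 2 – 1 – 3, which uses 2 edges, and 2 and 3 are not directly tied, so nothing shorter exists. So d(2,3) = 2.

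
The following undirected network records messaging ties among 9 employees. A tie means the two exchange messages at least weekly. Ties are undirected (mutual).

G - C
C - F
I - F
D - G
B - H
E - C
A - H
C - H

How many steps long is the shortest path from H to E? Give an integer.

One shortest route is H – C – E, which uses 2 edges, and H and E are not directly tied, so nothing shorter exists. So d(H,E) = 2.

2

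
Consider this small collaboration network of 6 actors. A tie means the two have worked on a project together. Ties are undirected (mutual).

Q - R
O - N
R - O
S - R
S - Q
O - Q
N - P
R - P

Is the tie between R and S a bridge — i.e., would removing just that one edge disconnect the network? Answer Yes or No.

No

Even without that edge, R still reaches S via R – Q – S, so the network stays connected. Not a bridge.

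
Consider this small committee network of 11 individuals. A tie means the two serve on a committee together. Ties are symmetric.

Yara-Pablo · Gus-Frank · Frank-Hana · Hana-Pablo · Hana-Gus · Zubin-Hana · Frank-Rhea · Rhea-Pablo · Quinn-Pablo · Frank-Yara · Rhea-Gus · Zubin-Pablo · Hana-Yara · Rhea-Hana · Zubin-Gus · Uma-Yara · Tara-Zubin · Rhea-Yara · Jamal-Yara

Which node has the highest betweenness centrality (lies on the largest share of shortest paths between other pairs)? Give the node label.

Yara

Unnormalized betweenness of each node: Frank:1, Gus:5/3, Hana:7, Jamal:0, Pablo:38/3, Quinn:0, Rhea:7/3, Tara:0, Uma:0, Yara:53/3, Zubin:29/3.
Yara has the largest value, 53/3, making it the main broker — the node through which the most shortest paths run.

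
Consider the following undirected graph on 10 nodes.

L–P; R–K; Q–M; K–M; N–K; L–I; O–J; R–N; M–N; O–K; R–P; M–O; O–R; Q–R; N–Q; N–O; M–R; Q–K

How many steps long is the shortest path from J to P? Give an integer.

3

One shortest route is J – O – R – P, which uses 3 edges, and at distance 2 from J we only reach {K, M, N, R}, which does not include P. So d(J,P) = 3.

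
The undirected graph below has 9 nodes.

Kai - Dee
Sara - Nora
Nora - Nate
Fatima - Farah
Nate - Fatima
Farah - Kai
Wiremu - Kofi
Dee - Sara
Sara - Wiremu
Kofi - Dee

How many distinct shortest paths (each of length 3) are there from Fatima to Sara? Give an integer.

1

The shortest distance is 3, and the only length-3 path is Fatima–Nate–Nora–Sara. So there is exactly 1 shortest path.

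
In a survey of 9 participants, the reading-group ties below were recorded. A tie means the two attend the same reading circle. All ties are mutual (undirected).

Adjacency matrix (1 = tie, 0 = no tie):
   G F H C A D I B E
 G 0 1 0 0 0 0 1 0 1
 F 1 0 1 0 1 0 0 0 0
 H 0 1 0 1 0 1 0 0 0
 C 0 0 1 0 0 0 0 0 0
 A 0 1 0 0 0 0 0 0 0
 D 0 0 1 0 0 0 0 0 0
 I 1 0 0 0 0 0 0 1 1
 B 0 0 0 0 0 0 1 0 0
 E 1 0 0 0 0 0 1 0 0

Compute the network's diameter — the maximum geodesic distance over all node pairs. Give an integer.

Eccentricity of each node (its greatest distance to any other): A:4, B:5, C:5, D:5, E:4, F:3, G:3, H:4, I:4.
The maximum eccentricity is 5, realized for instance by the pair C–B via C – H – F – G – I – B. So the diameter is 5.

5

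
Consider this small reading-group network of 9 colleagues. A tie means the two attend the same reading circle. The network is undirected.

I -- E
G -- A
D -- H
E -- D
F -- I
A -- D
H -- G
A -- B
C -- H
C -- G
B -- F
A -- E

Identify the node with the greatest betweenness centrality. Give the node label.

Unnormalized betweenness of each node: A:35/3, B:25/6, C:0, D:14/3, E:35/6, F:1, G:16/3, H:5/2, I:11/6.
A has the largest value, 35/3, making it the main broker — the node through which the most shortest paths run.

A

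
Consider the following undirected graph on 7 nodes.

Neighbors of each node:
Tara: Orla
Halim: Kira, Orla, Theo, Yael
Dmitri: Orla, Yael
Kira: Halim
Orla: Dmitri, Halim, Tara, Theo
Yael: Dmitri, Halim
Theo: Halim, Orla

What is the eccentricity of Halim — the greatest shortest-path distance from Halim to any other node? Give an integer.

Distances from Halim: Dmitri:2, Kira:1, Orla:1, Tara:2, Theo:1, Yael:1.
The largest is 2 (to Dmitri and Tara), so the eccentricity of Halim is 2.

2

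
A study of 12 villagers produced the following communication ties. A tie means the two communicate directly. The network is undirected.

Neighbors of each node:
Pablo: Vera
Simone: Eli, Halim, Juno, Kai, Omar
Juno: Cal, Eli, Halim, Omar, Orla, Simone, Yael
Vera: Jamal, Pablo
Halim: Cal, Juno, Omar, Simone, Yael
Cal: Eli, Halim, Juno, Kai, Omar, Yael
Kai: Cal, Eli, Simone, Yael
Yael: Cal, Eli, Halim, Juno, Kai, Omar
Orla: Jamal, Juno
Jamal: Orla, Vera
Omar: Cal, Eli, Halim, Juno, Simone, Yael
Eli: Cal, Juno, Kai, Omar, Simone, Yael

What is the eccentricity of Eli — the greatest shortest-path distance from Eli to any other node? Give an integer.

Distances from Eli: Cal:1, Halim:2, Jamal:3, Juno:1, Kai:1, Omar:1, Orla:2, Pablo:5, Simone:1, Vera:4, Yael:1.
The largest is 5 (to Pablo), so the eccentricity of Eli is 5.

5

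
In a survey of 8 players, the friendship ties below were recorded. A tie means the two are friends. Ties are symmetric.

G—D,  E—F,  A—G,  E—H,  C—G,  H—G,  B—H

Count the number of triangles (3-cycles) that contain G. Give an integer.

G's neighbors are A, C, D, and H, but none of them are tied to each other, so no triangle contains G.

0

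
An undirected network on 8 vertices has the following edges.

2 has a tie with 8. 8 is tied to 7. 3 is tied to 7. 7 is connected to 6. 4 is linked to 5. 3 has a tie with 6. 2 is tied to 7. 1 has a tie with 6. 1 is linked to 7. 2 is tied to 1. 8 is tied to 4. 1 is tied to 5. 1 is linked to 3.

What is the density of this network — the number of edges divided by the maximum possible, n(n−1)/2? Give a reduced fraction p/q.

13/28

There are 13 edges and 8 nodes, so the maximum possible is C(8,2) = 28.
Density = 13/28.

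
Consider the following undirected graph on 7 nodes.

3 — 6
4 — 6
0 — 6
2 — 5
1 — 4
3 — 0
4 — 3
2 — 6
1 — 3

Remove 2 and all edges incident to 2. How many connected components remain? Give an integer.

2

Without 2, the remaining ties split the others into: {0, 1, 3, 4, 6}; {5}.
That's 2 separate components.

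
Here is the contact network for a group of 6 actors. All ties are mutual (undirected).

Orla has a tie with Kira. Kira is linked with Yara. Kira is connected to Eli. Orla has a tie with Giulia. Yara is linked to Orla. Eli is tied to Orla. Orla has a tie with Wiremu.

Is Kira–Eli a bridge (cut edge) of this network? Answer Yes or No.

No

Even without that edge, Kira still reaches Eli via Kira – Orla – Eli, so the network stays connected. Not a bridge.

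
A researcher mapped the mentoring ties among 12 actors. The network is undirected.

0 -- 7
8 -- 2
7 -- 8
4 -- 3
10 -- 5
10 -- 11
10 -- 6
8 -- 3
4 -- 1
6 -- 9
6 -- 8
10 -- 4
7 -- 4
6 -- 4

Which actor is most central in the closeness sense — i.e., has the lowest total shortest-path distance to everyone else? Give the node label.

4

Farness (sum of distances to all others) for each node — 0:32, 1:28, 2:31, 3:24, 4:18, 5:30, 6:19, 7:22, 8:21, 9:29, 10:20, 11:30.
The smallest farness is 18, for 4, so 4 has the highest closeness.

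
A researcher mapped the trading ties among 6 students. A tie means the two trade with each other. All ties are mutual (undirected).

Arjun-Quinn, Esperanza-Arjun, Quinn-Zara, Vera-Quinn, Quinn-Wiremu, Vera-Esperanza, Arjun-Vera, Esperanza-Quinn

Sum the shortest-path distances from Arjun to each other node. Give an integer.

Distances from Arjun: Esperanza:1, Quinn:1, Vera:1, Wiremu:2, Zara:2.
Sum = 1 + 1 + 1 + 2 + 2 = 7.

7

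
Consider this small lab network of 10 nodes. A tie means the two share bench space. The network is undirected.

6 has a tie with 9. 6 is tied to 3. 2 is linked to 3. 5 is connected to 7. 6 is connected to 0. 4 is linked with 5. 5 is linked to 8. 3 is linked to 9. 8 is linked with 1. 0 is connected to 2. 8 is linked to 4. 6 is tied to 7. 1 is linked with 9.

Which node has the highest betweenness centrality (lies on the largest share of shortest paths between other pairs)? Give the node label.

6

Unnormalized betweenness of each node: 0:11/6, 1:19/3, 2:1/2, 3:31/6, 4:0, 5:20/3, 6:41/3, 7:26/3, 8:29/6, 9:25/3.
6 has the largest value, 41/3, making it the main broker — the node through which the most shortest paths run.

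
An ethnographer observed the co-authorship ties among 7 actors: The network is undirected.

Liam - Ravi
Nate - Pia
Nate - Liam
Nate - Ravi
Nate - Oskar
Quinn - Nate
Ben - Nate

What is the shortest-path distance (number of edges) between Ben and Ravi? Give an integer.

One shortest route is Ben – Nate – Ravi, which uses 2 edges, and Ben and Ravi are not directly tied, so nothing shorter exists. So d(Ben,Ravi) = 2.

2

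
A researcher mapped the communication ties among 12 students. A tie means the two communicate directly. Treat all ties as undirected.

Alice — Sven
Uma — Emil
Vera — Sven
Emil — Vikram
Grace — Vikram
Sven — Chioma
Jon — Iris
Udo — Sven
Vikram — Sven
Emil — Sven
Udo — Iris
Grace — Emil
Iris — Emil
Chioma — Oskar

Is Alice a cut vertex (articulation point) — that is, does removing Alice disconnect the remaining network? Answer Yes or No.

No

Even without Alice, every remaining node can still reach every other (the residual graph is connected), so Alice is not a cut vertex.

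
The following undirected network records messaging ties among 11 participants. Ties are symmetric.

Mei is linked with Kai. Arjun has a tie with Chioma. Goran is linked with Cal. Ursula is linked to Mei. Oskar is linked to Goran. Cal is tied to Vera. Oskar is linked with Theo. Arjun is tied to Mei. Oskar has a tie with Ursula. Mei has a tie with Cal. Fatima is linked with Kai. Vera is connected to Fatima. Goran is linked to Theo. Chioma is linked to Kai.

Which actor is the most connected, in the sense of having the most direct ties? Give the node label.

Mei

Degrees — Arjun:2, Cal:3, Chioma:2, Fatima:2, Goran:3, Kai:3, Mei:4, Oskar:3, Theo:2, Ursula:2, Vera:2.
The maximum is 4, attained only by Mei.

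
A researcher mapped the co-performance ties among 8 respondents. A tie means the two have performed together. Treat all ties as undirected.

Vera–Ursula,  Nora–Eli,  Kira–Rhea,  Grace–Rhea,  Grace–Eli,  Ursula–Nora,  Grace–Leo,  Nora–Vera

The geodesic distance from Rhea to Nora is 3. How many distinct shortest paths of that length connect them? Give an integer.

The shortest distance is 3, and the only length-3 path is Rhea–Grace–Eli–Nora. So there is exactly 1 shortest path.

1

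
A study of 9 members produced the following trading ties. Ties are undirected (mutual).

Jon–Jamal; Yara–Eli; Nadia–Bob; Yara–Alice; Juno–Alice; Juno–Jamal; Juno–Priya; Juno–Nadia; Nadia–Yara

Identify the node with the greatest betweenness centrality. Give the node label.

Juno

Unnormalized betweenness of each node: Alice:4, Bob:0, Eli:0, Jamal:7, Jon:0, Juno:18, Nadia:11, Priya:0, Yara:8.
Juno has the largest value, 18, making it the main broker — the node through which the most shortest paths run.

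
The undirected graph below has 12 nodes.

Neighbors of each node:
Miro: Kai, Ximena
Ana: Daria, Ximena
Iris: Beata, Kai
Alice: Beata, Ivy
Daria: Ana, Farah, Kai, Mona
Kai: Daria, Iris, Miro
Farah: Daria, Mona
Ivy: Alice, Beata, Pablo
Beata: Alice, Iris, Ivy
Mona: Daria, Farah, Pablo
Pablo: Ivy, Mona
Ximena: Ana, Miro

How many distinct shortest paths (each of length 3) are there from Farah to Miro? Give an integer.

The shortest distance is 3, and the only length-3 path is Farah–Daria–Kai–Miro. So there is exactly 1 shortest path.

1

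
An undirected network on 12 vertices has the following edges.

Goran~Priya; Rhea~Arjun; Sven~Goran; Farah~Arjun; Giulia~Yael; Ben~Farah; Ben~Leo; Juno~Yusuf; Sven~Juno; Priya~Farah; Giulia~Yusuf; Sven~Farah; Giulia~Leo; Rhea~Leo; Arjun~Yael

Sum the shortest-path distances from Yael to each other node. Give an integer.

26

Distances from Yael: Arjun:1, Ben:3, Farah:2, Giulia:1, Goran:4, Juno:3, Leo:2, Priya:3, Rhea:2, Sven:3, Yusuf:2.
Sum = 1 + 3 + 2 + 1 + 4 + 3 + 2 + 3 + 2 + 3 + 2 = 26.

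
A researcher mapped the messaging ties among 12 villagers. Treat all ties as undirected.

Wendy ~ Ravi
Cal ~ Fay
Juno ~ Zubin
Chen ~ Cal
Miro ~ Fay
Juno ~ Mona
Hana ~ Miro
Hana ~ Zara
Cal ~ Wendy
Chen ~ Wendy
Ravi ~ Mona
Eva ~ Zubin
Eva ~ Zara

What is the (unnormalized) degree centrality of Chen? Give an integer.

2

Chen is directly tied to Cal and Wendy. That is 2 neighbors, so the degree of Chen is 2.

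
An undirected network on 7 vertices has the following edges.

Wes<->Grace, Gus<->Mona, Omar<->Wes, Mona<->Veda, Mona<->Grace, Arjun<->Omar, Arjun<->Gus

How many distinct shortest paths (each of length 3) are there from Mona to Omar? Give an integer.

The shortest distance is 3. The length-3 paths are: Mona–Grace–Wes–Omar; Mona–Gus–Arjun–Omar.
That gives 2 distinct shortest paths.

2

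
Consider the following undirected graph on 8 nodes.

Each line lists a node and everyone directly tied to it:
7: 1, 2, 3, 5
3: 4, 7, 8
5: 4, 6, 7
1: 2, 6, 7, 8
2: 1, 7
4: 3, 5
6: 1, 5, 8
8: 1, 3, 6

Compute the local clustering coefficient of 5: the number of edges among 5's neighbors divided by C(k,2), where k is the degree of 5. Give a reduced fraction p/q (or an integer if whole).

5's neighbors: 4, 6, and 7 (k = 3).
Possible neighbor pairs: C(3,2) = 3. Edges among them: none → e = 0.
Clustering(5) = 0/3 = 0.

0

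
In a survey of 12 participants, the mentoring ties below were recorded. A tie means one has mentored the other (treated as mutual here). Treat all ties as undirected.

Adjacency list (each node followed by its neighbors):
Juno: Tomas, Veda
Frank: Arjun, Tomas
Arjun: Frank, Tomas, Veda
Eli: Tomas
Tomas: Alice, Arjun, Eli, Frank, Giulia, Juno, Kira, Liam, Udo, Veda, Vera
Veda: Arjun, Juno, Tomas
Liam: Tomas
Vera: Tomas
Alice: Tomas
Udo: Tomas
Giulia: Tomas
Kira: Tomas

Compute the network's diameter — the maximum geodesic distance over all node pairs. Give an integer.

Eccentricity of each node (its greatest distance to any other): Alice:2, Arjun:2, Eli:2, Frank:2, Giulia:2, Juno:2, Kira:2, Liam:2, Tomas:1, Udo:2, Veda:2, Vera:2.
The maximum eccentricity is 2, realized for instance by the pair Liam–Vera via Liam – Tomas – Vera. So the diameter is 2.

2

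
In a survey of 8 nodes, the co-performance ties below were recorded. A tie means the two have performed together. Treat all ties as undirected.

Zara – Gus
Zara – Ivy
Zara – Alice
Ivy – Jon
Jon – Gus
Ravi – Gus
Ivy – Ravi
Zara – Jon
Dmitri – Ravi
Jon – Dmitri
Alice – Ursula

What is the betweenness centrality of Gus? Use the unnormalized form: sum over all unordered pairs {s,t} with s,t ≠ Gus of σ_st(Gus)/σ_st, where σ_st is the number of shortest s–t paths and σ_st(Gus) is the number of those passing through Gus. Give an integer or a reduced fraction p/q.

Pairs whose geodesics pass through Gus — Ursula–Ravi: 1/2; Ravi–Alice: 1/2; Ravi–Zara: 1/2; Ravi–Jon: 1/3.
All other pairs contribute 0.
Summing the contributions gives betweenness(Gus) = 11/6.

11/6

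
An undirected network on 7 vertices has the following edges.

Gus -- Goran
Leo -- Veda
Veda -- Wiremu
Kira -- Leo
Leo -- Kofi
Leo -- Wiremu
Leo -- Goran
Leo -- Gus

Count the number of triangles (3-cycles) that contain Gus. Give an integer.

Gus's neighbors: Goran and Leo.
Neighbor pairs that are themselves tied: Gus–Goran–Leo. Each forms one triangle with Gus, for 1 in total.

1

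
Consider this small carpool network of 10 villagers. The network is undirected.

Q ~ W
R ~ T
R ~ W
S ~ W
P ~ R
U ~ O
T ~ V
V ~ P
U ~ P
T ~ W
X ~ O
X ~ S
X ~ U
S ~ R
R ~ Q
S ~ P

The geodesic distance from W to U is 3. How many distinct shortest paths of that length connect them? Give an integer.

The shortest distance is 3. The length-3 paths are: W–S–X–U; W–R–P–U; W–S–P–U.
That gives 3 distinct shortest paths.

3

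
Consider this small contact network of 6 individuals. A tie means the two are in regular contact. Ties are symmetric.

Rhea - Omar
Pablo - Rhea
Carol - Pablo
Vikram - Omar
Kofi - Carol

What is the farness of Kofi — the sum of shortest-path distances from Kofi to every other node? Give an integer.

Distances from Kofi: Carol:1, Omar:4, Pablo:2, Rhea:3, Vikram:5.
Sum = 1 + 4 + 2 + 3 + 5 = 15.

15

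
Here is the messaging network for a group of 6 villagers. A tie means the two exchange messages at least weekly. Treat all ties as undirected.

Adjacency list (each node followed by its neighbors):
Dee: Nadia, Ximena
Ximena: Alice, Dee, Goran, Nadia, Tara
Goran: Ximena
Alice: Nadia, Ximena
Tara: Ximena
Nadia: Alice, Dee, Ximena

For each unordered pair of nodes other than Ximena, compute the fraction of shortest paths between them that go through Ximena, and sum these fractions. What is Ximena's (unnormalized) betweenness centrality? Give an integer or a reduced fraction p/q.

Pairs whose geodesics pass through Ximena — Goran–Alice: 1; Goran–Dee: 1; Goran–Nadia: 1; Goran–Tara: 1; Alice–Dee: 1/2; Alice–Tara: 1; Dee–Tara: 1; Nadia–Tara: 1.
All other pairs contribute 0.
Summing the contributions gives betweenness(Ximena) = 15/2.

15/2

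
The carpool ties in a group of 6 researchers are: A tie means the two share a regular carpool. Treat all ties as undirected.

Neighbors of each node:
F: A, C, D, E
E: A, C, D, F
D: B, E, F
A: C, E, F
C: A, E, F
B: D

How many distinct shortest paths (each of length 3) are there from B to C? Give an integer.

2

The shortest distance is 3. The length-3 paths are: B–D–F–C; B–D–E–C.
That gives 2 distinct shortest paths.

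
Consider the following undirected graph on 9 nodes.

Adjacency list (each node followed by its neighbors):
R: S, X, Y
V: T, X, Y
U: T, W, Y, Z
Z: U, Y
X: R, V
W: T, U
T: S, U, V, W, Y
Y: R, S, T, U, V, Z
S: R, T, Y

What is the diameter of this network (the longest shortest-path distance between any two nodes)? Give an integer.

Eccentricity of each node (its greatest distance to any other): R:3, S:2, T:2, U:3, V:2, W:3, X:3, Y:2, Z:3.
The maximum eccentricity is 3, realized for instance by the pair X–U via X – V – Y – U. So the diameter is 3.

3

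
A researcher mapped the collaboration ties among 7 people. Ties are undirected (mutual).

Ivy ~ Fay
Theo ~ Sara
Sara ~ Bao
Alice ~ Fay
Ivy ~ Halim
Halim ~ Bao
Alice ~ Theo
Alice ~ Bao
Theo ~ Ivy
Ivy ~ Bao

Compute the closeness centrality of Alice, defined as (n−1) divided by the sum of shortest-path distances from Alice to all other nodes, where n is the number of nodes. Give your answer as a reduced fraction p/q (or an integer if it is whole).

2/3

Distances from Alice: Bao:1, Fay:1, Halim:2, Ivy:2, Sara:2, Theo:1. Sum = 9.
n = 7, so closeness = 6/9 = 2/3.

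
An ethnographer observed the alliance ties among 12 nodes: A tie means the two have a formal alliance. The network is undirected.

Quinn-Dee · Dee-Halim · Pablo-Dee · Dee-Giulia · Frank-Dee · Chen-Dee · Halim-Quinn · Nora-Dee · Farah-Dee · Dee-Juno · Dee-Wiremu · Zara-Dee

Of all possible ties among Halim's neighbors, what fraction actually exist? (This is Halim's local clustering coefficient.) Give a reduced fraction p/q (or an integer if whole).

1

Halim's neighbors: Dee and Quinn (k = 2).
Possible neighbor pairs: C(2,2) = 1. Edges among them: Dee–Quinn → e = 1.
Clustering(Halim) = 1/1.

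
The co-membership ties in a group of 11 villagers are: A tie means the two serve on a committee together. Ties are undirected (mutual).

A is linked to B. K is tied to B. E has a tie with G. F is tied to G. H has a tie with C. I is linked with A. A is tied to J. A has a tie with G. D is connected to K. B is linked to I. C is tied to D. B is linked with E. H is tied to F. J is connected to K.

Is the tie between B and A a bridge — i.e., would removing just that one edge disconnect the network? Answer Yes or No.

No

Even without that edge, B still reaches A via B – I – A, so the network stays connected. Not a bridge.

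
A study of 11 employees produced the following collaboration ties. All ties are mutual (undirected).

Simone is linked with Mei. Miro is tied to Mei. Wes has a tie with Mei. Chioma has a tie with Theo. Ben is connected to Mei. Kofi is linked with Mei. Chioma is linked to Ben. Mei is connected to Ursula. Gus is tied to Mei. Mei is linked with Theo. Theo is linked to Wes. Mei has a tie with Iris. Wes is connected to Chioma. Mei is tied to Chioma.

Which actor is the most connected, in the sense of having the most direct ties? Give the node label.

Degrees — Ben:2, Chioma:4, Gus:1, Iris:1, Kofi:1, Mei:10, Miro:1, Simone:1, Theo:3, Ursula:1, Wes:3.
The maximum is 10, attained only by Mei.

Mei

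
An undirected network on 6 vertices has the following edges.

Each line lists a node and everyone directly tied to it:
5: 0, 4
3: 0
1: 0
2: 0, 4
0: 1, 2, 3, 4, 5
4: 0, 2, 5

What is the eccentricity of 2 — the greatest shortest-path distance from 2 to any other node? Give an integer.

2

Distances from 2: 0:1, 1:2, 3:2, 4:1, 5:2.
The largest is 2 (to 5, 1, and 3), so the eccentricity of 2 is 2.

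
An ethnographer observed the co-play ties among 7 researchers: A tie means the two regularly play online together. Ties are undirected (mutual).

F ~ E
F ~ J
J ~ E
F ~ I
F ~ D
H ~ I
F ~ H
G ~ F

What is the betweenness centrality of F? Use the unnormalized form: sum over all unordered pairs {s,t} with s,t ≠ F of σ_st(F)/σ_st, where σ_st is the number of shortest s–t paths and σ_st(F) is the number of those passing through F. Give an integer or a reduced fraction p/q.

13

Pairs whose geodesics pass through F — E–D: 1; E–G: 1; E–H: 1; E–I: 1; J–D: 1; J–G: 1; J–H: 1; J–I: 1; D–G: 1; D–H: 1; D–I: 1; G–H: 1; G–I: 1.
All other pairs contribute 0.
Summing the contributions gives betweenness(F) = 13.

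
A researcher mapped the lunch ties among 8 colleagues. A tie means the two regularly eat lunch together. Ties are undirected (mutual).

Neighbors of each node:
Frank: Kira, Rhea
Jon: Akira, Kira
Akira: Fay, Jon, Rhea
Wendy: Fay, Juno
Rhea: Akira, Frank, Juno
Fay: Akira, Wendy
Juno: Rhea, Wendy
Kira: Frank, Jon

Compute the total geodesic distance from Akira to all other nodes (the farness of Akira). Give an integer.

Distances from Akira: Fay:1, Frank:2, Jon:1, Juno:2, Kira:2, Rhea:1, Wendy:2.
Sum = 1 + 2 + 1 + 2 + 2 + 1 + 2 = 11.

11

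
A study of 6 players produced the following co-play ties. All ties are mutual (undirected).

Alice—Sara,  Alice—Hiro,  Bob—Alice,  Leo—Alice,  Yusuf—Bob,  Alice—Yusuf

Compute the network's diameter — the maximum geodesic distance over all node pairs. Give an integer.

2

Eccentricity of each node (its greatest distance to any other): Alice:1, Bob:2, Hiro:2, Leo:2, Sara:2, Yusuf:2.
The maximum eccentricity is 2, realized for instance by the pair Yusuf–Sara via Yusuf – Alice – Sara. So the diameter is 2.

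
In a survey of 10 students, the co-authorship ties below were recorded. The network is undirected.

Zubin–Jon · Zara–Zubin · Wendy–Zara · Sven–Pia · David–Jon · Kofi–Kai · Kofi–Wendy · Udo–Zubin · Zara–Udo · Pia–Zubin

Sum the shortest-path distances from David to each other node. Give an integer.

31

Distances from David: Jon:1, Kai:6, Kofi:5, Pia:3, Sven:4, Udo:3, Wendy:4, Zara:3, Zubin:2.
Sum = 1 + 6 + 5 + 3 + 4 + 3 + 4 + 3 + 2 = 31.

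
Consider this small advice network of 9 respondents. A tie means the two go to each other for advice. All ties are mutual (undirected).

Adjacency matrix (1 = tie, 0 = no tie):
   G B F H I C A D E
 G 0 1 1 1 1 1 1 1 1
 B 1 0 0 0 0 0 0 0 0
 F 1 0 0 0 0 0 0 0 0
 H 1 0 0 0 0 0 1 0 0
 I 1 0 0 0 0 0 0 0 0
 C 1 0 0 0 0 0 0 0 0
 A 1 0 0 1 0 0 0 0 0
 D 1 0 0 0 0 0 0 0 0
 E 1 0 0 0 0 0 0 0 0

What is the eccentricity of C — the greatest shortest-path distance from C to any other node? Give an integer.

Distances from C: A:2, B:2, D:2, E:2, F:2, G:1, H:2, I:2.
The largest is 2 (to B, F, H, I, A, D, and E), so the eccentricity of C is 2.

2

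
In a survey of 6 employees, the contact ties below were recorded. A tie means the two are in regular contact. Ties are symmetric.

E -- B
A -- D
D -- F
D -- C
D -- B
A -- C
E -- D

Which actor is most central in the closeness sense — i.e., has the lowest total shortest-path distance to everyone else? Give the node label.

Farness (sum of distances to all others) for each node — A:8, B:8, C:8, D:5, E:8, F:9.
The smallest farness is 5, for D, so D has the highest closeness.

D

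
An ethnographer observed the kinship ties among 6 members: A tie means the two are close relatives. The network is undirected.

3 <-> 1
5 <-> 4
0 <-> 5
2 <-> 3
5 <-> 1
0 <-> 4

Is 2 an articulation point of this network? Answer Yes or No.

Even without 2, every remaining node can still reach every other (the residual graph is connected), so 2 is not a cut vertex.

No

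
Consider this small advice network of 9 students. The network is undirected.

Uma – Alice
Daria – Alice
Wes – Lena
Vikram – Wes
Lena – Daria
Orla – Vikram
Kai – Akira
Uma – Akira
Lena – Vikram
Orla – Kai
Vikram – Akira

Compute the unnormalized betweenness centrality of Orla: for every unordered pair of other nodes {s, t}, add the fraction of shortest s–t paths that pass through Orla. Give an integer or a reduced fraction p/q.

Pairs whose geodesics pass through Orla — Kai–Daria: 1/3; Kai–Lena: 1/2; Kai–Wes: 1/2; Kai–Vikram: 1/2.
All other pairs contribute 0.
Summing the contributions gives betweenness(Orla) = 11/6.

11/6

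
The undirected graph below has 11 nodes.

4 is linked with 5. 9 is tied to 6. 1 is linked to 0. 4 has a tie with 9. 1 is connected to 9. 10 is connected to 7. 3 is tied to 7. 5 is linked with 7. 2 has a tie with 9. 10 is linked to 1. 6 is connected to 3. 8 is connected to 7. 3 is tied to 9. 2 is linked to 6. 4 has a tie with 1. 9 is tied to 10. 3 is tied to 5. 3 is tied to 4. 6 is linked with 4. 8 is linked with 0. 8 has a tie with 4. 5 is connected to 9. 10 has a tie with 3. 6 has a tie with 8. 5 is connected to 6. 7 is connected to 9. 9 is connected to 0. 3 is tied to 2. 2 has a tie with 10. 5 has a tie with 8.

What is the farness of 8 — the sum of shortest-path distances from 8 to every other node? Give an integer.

15

Distances from 8: 0:1, 1:2, 2:2, 3:2, 4:1, 5:1, 6:1, 7:1, 9:2, 10:2.
Sum = 1 + 2 + 2 + 2 + 1 + 1 + 1 + 1 + 2 + 2 = 15.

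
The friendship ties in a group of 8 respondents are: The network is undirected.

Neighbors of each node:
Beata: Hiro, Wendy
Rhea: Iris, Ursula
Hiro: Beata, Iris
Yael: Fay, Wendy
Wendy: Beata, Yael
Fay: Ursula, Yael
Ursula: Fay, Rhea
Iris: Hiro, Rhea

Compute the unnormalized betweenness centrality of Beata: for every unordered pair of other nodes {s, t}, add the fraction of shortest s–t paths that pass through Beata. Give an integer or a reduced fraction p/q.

Pairs whose geodesics pass through Beata — Rhea–Wendy: 1/2; Iris–Wendy: 1; Iris–Yael: 1/2; Hiro–Wendy: 1; Hiro–Yael: 1; Hiro–Fay: 1/2.
All other pairs contribute 0.
Summing the contributions gives betweenness(Beata) = 9/2.

9/2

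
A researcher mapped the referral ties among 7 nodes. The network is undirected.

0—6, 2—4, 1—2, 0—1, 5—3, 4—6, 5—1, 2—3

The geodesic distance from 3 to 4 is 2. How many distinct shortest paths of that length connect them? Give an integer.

1

The shortest distance is 2, and the only length-2 path is 3–2–4. So there is exactly 1 shortest path.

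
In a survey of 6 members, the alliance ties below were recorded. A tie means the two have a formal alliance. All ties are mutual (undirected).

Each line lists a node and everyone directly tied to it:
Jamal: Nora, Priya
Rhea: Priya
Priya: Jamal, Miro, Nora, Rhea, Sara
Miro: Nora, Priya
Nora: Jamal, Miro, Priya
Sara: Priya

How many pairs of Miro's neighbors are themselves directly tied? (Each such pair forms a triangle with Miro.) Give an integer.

Miro's neighbors: Nora and Priya.
Neighbor pairs that are themselves tied: Miro–Nora–Priya. Each forms one triangle with Miro, for 1 in total.

1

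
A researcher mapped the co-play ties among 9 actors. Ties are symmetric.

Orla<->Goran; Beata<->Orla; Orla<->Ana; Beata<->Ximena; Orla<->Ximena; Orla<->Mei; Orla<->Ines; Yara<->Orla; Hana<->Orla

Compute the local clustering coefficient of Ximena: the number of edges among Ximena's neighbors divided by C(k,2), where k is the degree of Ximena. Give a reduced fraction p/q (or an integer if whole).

1

Ximena's neighbors: Beata and Orla (k = 2).
Possible neighbor pairs: C(2,2) = 1. Edges among them: Beata–Orla → e = 1.
Clustering(Ximena) = 1/1.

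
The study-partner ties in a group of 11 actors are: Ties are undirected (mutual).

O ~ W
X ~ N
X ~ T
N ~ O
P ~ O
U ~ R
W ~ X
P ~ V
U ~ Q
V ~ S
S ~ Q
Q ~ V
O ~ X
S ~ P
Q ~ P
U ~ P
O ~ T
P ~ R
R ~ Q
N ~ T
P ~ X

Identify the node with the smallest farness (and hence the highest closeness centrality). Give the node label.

Farness (sum of distances to all others) for each node — N:22, O:15, P:13, Q:18, R:20, S:20, T:22, U:20, V:20, W:23, X:15.
The smallest farness is 13, for P, so P has the highest closeness.

P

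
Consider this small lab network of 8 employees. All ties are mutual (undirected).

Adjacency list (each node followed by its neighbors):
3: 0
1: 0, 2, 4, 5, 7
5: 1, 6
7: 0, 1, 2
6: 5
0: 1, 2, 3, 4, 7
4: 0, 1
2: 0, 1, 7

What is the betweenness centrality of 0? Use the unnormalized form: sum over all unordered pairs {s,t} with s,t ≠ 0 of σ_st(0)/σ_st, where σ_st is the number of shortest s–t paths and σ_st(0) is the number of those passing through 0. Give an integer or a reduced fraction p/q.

7

Pairs whose geodesics pass through 0 — 4–7: 1/2; 4–2: 1/2; 4–3: 1; 7–3: 1; 1–3: 1; 2–3: 1; 6–3: 1; 5–3: 1.
All other pairs contribute 0.
Summing the contributions gives betweenness(0) = 7.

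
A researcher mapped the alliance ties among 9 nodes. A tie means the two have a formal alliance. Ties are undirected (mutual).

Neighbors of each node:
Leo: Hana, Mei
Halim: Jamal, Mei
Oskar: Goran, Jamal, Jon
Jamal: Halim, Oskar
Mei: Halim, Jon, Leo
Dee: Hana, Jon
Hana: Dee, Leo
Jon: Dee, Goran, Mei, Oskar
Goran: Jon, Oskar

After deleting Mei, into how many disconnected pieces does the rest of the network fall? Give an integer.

1

Mei's neighbors (Halim, Jon, and Leo) remain reachable from one another through other ties, so the rest of the network stays in one piece.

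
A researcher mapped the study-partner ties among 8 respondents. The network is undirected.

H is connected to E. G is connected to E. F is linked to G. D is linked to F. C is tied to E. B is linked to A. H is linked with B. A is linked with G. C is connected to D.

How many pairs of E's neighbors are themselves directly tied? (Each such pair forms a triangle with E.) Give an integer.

0

E's neighbors are C, G, and H, but none of them are tied to each other, so no triangle contains E.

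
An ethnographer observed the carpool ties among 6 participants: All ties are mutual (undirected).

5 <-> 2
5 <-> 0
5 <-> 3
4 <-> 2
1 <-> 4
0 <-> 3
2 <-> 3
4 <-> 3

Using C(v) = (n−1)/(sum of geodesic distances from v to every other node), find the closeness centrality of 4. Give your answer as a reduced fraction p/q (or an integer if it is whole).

5/7

Distances from 4: 0:2, 1:1, 2:1, 3:1, 5:2. Sum = 7.
n = 6, so closeness = 5/7.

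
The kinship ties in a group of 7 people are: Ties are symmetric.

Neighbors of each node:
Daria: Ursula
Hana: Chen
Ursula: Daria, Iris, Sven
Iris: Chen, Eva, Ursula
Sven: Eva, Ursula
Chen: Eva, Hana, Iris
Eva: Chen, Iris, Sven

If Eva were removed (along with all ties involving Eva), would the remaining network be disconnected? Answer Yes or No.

No

Even without Eva, every remaining node can still reach every other (the residual graph is connected), so Eva is not a cut vertex.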